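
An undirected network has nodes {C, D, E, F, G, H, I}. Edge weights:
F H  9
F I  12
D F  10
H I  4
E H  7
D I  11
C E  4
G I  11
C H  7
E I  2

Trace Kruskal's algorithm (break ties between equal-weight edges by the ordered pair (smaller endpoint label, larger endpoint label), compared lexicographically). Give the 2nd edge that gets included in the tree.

C-E

Sort edges by weight, then run Kruskal:
E I (2): add — endpoints in different components.
C E (4): add — endpoints in different components.
H I (4): add — endpoints in different components.
C H (7): skip — C and H already connected.
E H (7): skip — E and H already connected.
F H (9): add — endpoints in different components.
D F (10): add — endpoints in different components.
D I (11): skip — D and I already connected.
G I (11): add — endpoints in different components.
The 2nd edge added is C E.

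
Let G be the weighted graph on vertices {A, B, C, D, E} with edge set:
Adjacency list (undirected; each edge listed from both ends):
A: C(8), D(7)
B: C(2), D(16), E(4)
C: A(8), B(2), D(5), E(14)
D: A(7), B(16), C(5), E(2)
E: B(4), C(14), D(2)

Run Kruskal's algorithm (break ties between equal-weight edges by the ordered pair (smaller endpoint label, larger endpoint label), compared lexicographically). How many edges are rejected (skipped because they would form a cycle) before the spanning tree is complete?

1

Sort edges by weight, then run Kruskal:
B–C (2): add. Components now {A} {B,C} {D} {E}
D–E (2): add. Components now {A} {B,C} {D,E}
B–E (4): add. Components now {A} {B,C,D,E}
C–D (5): skip — C and D already connected.
A–D (7): add. Components now {A,B,C,D,E}
Edges rejected before the tree was complete: 1.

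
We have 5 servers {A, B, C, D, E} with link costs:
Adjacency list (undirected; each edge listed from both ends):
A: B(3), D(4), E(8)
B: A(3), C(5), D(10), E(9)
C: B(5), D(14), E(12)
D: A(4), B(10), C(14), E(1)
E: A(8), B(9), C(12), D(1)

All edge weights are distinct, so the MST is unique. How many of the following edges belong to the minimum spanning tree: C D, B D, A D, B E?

1

Kruskal's algorithm — process edges by increasing weight (ties by edge label):
D E (1): add — endpoints in different components.
A B (3): add — endpoints in different components.
A D (4): add — endpoints in different components.
B C (5): add — endpoints in different components.
MST edge set: {D E, A B, A D, B C}.
Of the listed edges, {A D} are in the MST → 1.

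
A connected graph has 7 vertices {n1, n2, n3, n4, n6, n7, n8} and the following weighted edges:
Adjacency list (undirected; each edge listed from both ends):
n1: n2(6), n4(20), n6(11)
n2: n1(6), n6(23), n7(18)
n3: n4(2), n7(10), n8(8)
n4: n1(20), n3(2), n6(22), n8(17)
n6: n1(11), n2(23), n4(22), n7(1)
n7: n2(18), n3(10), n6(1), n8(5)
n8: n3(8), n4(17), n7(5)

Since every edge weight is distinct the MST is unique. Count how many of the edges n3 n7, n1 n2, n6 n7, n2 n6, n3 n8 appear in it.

3

Kruskal: consider edges lightest-first.
n6 n7 (1): add. Components now {n8} {n6,n7} {n1} {n2} {n4} {n3}
n3 n4 (2): add. Components now {n8} {n6,n7} {n1} {n2} {n3,n4}
n7 n8 (5): add. Components now {n6,n7,n8} {n1} {n2} {n3,n4}
n1 n2 (6): add. Components now {n6,n7,n8} {n1,n2} {n3,n4}
n3 n8 (8): add. Components now {n3,n4,n6,n7,n8} {n1,n2}
n3 n7 (10): skip — n7 and n3 already connected.
n1 n6 (11): add. Components now {n1,n2,n3,n4,n6,n7,n8}
MST edge set: {n6 n7, n3 n4, n7 n8, n1 n2, n3 n8, n1 n6}.
Of the listed edges, {n1 n2, n6 n7, n3 n8} are in the MST → 3.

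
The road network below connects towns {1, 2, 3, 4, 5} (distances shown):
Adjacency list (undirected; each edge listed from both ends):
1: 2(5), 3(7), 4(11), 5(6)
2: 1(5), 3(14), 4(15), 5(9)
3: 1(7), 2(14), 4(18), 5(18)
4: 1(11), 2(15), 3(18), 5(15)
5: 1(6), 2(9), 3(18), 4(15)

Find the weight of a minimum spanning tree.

29

Prim, starting at 4.
Step 1: cheapest edge leaving the tree is 1 4 (11); add 1.
Step 2: cheapest edge leaving the tree is 1 2 (5); add 2.
Step 3: cheapest edge leaving the tree is 1 5 (6); add 5.
Step 4: cheapest edge leaving the tree is 1 3 (7); add 3.
MST edges: 1 4, 1 2, 1 5, 1 3; total weight 11+5+6+7 = 29.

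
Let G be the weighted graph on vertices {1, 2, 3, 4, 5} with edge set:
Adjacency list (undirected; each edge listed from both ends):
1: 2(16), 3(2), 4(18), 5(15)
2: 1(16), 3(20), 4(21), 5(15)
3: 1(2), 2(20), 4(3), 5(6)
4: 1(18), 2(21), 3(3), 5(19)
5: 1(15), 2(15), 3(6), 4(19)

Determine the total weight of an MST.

Sort edges by weight, then run Kruskal:
1 3 (2): add. Components now {1,3} {2} {4} {5}
3 4 (3): add. Components now {1,3,4} {2} {5}
3 5 (6): add. Components now {1,3,4,5} {2}
1 5 (15): skip — 1 and 5 already connected.
2 5 (15): add. Components now {1,2,3,4,5}
MST edges: 1 3, 3 4, 3 5, 2 5; total weight 2+3+6+15 = 26.

26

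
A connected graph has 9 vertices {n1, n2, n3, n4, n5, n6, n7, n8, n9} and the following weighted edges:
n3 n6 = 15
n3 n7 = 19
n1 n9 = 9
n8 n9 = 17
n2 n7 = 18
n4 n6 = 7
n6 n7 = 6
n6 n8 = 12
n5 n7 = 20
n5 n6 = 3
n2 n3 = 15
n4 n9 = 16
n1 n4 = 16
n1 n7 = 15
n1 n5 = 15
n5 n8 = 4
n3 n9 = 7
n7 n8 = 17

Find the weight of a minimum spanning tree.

Kruskal: consider edges lightest-first.
n5 n6 (3): add — endpoints in different components.
n5 n8 (4): add — endpoints in different components.
n6 n7 (6): add — endpoints in different components.
n3 n9 (7): add — endpoints in different components.
n4 n6 (7): add — endpoints in different components.
n1 n9 (9): add — endpoints in different components.
n6 n8 (12): skip — n6 and n8 already connected.
n1 n5 (15): add — endpoints in different components.
n1 n7 (15): skip — n7 and n1 already connected.
n2 n3 (15): add — endpoints in different components.
MST edges: n5 n6, n5 n8, n6 n7, n3 n9, n4 n6, n1 n9, n1 n5, n2 n3; total weight 3+4+6+7+7+9+15+15 = 66.

66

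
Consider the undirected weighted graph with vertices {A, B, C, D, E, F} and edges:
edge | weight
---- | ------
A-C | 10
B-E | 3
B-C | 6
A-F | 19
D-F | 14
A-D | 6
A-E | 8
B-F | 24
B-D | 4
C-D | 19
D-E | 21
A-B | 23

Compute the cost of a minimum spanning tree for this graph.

Grow the tree from B using Prim:
Step 1: frontier [B-E 3, B-D 4, B-C 6, A-B 23, B-F 24] → take B-E (3); add E.
Step 2: frontier [B-D 4, B-C 6, A-B 23, B-F 24, A-E 8, D-E 21] → take B-D (4); add D.
Step 3: frontier [B-C 6, A-B 23, B-F 24, A-D 6, D-F 14, C-D 19, A-E 8] → take A-D (6); add A.
Step 4: frontier [A-C 10, A-F 19, B-C 6, B-F 24, D-F 14, C-D 19] → take B-C (6); add C.
Step 5: frontier [A-F 19, B-F 24, D-F 14] → take D-F (14); add F.
MST edges: B-E, B-D, A-D, B-C, D-F; total weight 3+4+6+6+14 = 33.

33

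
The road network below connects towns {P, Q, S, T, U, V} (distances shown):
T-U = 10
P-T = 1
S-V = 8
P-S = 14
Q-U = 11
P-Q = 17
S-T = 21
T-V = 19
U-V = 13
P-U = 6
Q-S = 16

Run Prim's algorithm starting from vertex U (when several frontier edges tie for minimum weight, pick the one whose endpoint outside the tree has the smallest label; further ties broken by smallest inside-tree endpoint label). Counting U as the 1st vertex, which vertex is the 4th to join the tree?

Q

Grow the tree from U using Prim:
Step 1: frontier [P-U 6, T-U 10, Q-U 11, U-V 13] → take P-U (6); add P.
Step 2: frontier [P-T 1, P-S 14, P-Q 17, T-U 10, Q-U 11, U-V 13] → take P-T (1); add T.
Step 3: frontier [P-S 14, P-Q 17, T-V 19, S-T 21, Q-U 11, U-V 13] → take Q-U (11); add Q.
Step 4: frontier [P-S 14, Q-S 16, T-V 19, S-T 21, U-V 13] → take U-V (13); add V.
Step 5: frontier [P-S 14, Q-S 16, S-T 21, S-V 8] → take S-V (8); add S.
Vertex order: U, P, T, Q, V, S. The 4th vertex is Q.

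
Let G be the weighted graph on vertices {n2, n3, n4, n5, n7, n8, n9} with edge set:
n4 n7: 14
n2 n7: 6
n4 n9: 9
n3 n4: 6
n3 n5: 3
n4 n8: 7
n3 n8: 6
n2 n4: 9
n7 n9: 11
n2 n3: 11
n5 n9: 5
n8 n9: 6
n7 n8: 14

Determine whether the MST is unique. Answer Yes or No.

Kruskal: consider edges lightest-first.
n3 n5 (3): add — endpoints in different components.
n5 n9 (5): add — endpoints in different components.
n2 n7 (6): add — endpoints in different components.
n3 n4 (6): add — endpoints in different components.
n3 n8 (6): add — endpoints in different components.
n8 n9 (6): skip — n8 and n9 already connected.
n4 n8 (7): skip — n8 and n4 already connected.
n2 n4 (9): add — endpoints in different components.
Non-tree edge n8 n9 has weight 6, equal to the heaviest edge on its tree cycle — swapping gives another MST of the same weight. Not unique.

No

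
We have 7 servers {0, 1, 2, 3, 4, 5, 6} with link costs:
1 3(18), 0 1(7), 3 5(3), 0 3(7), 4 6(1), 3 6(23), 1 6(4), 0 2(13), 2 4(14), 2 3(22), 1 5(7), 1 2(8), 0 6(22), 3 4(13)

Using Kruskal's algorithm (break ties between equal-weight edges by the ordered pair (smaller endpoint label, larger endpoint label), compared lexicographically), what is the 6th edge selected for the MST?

Kruskal's algorithm — process edges by increasing weight (ties by edge label):
4 6 (1): add. Components now {0} {1} {2} {3} {4,6} {5}
3 5 (3): add. Components now {0} {1} {2} {3,5} {4,6}
1 6 (4): add. Components now {0} {1,4,6} {2} {3,5}
0 1 (7): add. Components now {0,1,4,6} {2} {3,5}
0 3 (7): add. Components now {0,1,3,4,5,6} {2}
1 5 (7): skip — 1 and 5 already connected.
1 2 (8): add. Components now {0,1,2,3,4,5,6}
The 6th edge added is 1 2.

1-2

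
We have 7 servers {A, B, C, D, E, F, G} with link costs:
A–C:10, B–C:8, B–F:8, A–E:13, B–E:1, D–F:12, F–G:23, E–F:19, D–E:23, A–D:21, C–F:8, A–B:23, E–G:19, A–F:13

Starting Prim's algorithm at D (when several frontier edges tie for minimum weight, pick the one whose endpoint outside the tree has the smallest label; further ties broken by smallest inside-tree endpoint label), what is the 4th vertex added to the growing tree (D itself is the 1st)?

Prim, starting at D.
Step 1: cheapest edge leaving the tree is D–F (12); add F.
Step 2: cheapest edge leaving the tree is B–F (8); add B.
Step 3: cheapest edge leaving the tree is B–E (1); add E.
Step 4: cheapest edge leaving the tree is B–C (8); add C.
Step 5: cheapest edge leaving the tree is A–C (10); add A.
Step 6: cheapest edge leaving the tree is E–G (19); add G.
Vertex order: D, F, B, E, C, A, G. The 4th vertex is E.

E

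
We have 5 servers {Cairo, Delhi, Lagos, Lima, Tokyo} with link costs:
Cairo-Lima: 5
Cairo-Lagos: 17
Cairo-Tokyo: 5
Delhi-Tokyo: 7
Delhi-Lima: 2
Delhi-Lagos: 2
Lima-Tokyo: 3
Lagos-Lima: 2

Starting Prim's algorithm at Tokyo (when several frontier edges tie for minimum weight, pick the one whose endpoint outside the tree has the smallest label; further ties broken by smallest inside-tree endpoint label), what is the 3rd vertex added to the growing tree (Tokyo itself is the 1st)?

Prim, starting at Tokyo.
Step 1: cheapest edge leaving the tree is Lima-Tokyo (3); add Lima.
Step 2: cheapest edge leaving the tree is Delhi-Lima (2); add Delhi.
Step 3: cheapest edge leaving the tree is Delhi-Lagos (2); add Lagos.
Step 4: cheapest edge leaving the tree is Cairo-Lima (5); add Cairo.
Vertex order: Tokyo, Lima, Delhi, Lagos, Cairo. The 3rd vertex is Delhi.

Delhi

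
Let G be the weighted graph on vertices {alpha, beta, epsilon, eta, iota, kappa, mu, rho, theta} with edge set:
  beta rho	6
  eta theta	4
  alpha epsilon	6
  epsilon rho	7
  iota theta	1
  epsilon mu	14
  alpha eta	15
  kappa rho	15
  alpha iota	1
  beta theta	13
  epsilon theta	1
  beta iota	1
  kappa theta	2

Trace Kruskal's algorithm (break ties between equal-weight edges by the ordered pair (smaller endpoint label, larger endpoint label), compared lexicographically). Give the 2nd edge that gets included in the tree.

beta-iota

Kruskal: consider edges lightest-first.
alpha iota (1): add — endpoints in different components.
beta iota (1): add — endpoints in different components.
epsilon theta (1): add — endpoints in different components.
iota theta (1): add — endpoints in different components.
kappa theta (2): add — endpoints in different components.
eta theta (4): add — endpoints in different components.
alpha epsilon (6): skip — epsilon and alpha already connected.
beta rho (6): add — endpoints in different components.
epsilon rho (7): skip — rho and epsilon already connected.
beta theta (13): skip — beta and theta already connected.
epsilon mu (14): add — endpoints in different components.
The 2nd edge added is beta iota.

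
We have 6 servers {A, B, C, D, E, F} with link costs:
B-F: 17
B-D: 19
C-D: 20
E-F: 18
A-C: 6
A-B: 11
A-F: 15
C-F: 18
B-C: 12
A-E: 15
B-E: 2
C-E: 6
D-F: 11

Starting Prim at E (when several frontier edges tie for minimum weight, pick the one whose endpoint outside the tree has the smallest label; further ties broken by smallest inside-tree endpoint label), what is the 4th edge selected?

Prim, starting at E.
Step 1: cheapest edge leaving the tree is B-E (2); add B.
Step 2: cheapest edge leaving the tree is C-E (6); add C.
Step 3: cheapest edge leaving the tree is A-C (6); add A.
Step 4: cheapest edge leaving the tree is A-F (15); add F.
Step 5: cheapest edge leaving the tree is D-F (11); add D.
The 4th edge added is A-F.

A-F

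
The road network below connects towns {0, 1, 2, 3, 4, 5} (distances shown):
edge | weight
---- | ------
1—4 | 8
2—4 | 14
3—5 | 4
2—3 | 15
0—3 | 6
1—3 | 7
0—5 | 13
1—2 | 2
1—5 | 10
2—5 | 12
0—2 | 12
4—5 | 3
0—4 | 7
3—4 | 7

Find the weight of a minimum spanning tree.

Kruskal's algorithm — process edges by increasing weight (ties by edge label):
1—2 (2): add — endpoints in different components.
4—5 (3): add — endpoints in different components.
3—5 (4): add — endpoints in different components.
0—3 (6): add — endpoints in different components.
0—4 (7): skip — 0 and 4 already connected.
1—3 (7): add — endpoints in different components.
MST edges: 1—2, 4—5, 3—5, 0—3, 1—3; total weight 2+3+4+6+7 = 22.

22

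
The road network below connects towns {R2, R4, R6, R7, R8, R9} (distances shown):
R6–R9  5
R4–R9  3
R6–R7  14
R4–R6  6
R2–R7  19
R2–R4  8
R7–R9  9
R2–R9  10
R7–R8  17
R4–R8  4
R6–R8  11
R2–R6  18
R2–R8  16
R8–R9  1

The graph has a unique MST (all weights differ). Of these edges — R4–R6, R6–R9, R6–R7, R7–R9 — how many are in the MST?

2

Sort edges by weight, then run Kruskal:
R8–R9 (1): add. Components now {R7} {R4} {R2} {R6} {R8,R9}
R4–R9 (3): add. Components now {R7} {R4,R8,R9} {R2} {R6}
R4–R8 (4): skip — R4 and R8 already connected.
R6–R9 (5): add. Components now {R7} {R4,R6,R8,R9} {R2}
R4–R6 (6): skip — R4 and R6 already connected.
R2–R4 (8): add. Components now {R7} {R2,R4,R6,R8,R9}
R7–R9 (9): add. Components now {R2,R4,R6,R7,R8,R9}
MST edge set: {R8–R9, R4–R9, R6–R9, R2–R4, R7–R9}.
Of the listed edges, {R6–R9, R7–R9} are in the MST → 2.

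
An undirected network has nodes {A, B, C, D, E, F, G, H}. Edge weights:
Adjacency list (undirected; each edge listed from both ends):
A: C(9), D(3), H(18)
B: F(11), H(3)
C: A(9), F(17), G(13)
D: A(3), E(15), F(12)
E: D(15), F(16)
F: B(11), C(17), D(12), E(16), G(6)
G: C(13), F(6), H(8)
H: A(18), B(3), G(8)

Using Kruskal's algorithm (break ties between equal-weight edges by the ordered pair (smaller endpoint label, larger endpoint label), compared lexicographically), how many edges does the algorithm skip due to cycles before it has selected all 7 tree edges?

2

Sort edges by weight, then run Kruskal:
A D (3): add — endpoints in different components.
B H (3): add — endpoints in different components.
F G (6): add — endpoints in different components.
G H (8): add — endpoints in different components.
A C (9): add — endpoints in different components.
B F (11): skip — B and F already connected.
D F (12): add — endpoints in different components.
C G (13): skip — C and G already connected.
D E (15): add — endpoints in different components.
Edges rejected before the tree was complete: 2.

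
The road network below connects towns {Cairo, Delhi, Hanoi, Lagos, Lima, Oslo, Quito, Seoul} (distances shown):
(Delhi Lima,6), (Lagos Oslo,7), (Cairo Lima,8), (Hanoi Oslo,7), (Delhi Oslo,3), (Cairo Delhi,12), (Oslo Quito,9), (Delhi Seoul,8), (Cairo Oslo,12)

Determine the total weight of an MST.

48

Prim's algorithm from Seoul:
Step 1: frontier [Delhi Seoul 8] → take Delhi Seoul (8); add Delhi.
Step 2: frontier [Delhi Oslo 3, Delhi Lima 6, Cairo Delhi 12] → take Delhi Oslo (3); add Oslo.
Step 3: frontier [Delhi Lima 6, Cairo Delhi 12, Hanoi Oslo 7, Lagos Oslo 7, Oslo Quito 9, Cairo Oslo 12] → take Delhi Lima (6); add Lima.
Step 4: frontier [Cairo Delhi 12, Cairo Lima 8, Hanoi Oslo 7, Lagos Oslo 7, Oslo Quito 9, Cairo Oslo 12] → take Hanoi Oslo (7); add Hanoi.
Step 5: frontier [Cairo Delhi 12, Cairo Lima 8, Lagos Oslo 7, Oslo Quito 9, Cairo Oslo 12] → take Lagos Oslo (7); add Lagos.
Step 6: frontier [Cairo Delhi 12, Cairo Lima 8, Oslo Quito 9, Cairo Oslo 12] → take Cairo Lima (8); add Cairo.
Step 7: frontier [Oslo Quito 9] → take Oslo Quito (9); add Quito.
MST edges: Delhi Seoul, Delhi Oslo, Delhi Lima, Hanoi Oslo, Lagos Oslo, Cairo Lima, Oslo Quito; total weight 8+3+6+7+7+8+9 = 48.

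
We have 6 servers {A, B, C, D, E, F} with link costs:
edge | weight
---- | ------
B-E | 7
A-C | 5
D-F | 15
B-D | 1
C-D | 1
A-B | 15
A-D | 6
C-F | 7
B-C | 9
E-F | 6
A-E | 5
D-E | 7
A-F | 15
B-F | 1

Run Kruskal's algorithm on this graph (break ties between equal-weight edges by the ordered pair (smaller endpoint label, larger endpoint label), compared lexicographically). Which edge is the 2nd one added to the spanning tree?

B-F

Kruskal: consider edges lightest-first.
B-D (1): add — endpoints in different components.
B-F (1): add — endpoints in different components.
C-D (1): add — endpoints in different components.
A-C (5): add — endpoints in different components.
A-E (5): add — endpoints in different components.
The 2nd edge added is B-F.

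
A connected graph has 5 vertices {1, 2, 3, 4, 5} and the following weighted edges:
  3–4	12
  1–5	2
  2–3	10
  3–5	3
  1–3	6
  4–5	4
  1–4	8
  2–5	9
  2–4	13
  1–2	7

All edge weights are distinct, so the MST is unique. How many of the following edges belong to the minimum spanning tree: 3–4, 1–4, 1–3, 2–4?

Kruskal: consider edges lightest-first.
1–5 (2): add. Components now {1,5} {2} {3} {4}
3–5 (3): add. Components now {1,3,5} {2} {4}
4–5 (4): add. Components now {1,3,4,5} {2}
1–3 (6): skip — 1 and 3 already connected.
1–2 (7): add. Components now {1,2,3,4,5}
MST edge set: {1–5, 3–5, 4–5, 1–2}.
Of the listed edges, {} are in the MST → 0.

0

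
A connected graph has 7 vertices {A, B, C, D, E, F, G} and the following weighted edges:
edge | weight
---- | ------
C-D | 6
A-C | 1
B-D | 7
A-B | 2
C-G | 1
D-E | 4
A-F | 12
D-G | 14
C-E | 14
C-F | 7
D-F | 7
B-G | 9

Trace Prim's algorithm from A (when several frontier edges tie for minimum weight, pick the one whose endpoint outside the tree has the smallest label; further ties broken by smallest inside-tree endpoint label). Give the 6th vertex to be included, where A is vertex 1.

Prim's algorithm from A:
Step 1: frontier [A-C 1, A-B 2, A-F 12] → take A-C (1); add C.
Step 2: frontier [A-B 2, A-F 12, C-G 1, C-D 6, C-F 7, C-E 14] → take C-G (1); add G.
Step 3: frontier [A-B 2, A-F 12, C-D 6, C-F 7, C-E 14, B-G 9, D-G 14] → take A-B (2); add B.
Step 4: frontier [A-F 12, B-D 7, C-D 6, C-F 7, C-E 14, D-G 14] → take C-D (6); add D.
Step 5: frontier [A-F 12, C-F 7, C-E 14, D-E 4, D-F 7] → take D-E (4); add E.
Step 6: frontier [A-F 12, C-F 7, D-F 7] → take C-F (7); add F.
Vertex order: A, C, G, B, D, E, F. The 6th vertex is E.

E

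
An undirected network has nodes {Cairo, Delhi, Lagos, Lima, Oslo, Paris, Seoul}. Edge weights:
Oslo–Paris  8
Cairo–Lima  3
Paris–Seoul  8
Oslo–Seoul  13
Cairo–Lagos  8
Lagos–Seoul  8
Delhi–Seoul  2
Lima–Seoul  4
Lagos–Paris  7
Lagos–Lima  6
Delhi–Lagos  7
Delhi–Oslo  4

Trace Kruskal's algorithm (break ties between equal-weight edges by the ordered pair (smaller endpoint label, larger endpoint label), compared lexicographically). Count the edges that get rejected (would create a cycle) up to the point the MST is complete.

Kruskal's algorithm — process edges by increasing weight (ties by edge label):
Delhi–Seoul (2): add. Components now {Cairo} {Oslo} {Delhi,Seoul} {Paris} {Lima} {Lagos}
Cairo–Lima (3): add. Components now {Cairo,Lima} {Oslo} {Delhi,Seoul} {Paris} {Lagos}
Delhi–Oslo (4): add. Components now {Cairo,Lima} {Delhi,Oslo,Seoul} {Paris} {Lagos}
Lima–Seoul (4): add. Components now {Cairo,Delhi,Lima,Oslo,Seoul} {Paris} {Lagos}
Lagos–Lima (6): add. Components now {Cairo,Delhi,Lagos,Lima,Oslo,Seoul} {Paris}
Delhi–Lagos (7): skip — Delhi and Lagos already connected.
Lagos–Paris (7): add. Components now {Cairo,Delhi,Lagos,Lima,Oslo,Paris,Seoul}
Edges rejected before the tree was complete: 1.

1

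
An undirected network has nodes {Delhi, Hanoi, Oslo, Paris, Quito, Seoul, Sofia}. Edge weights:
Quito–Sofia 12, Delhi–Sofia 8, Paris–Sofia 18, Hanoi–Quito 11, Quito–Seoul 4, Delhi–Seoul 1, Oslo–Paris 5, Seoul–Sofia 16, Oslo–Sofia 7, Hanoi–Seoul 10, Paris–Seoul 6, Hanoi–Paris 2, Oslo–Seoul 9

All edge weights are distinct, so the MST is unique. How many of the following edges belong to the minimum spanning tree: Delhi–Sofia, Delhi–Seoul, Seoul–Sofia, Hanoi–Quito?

Kruskal's algorithm — process edges by increasing weight (ties by edge label):
Delhi–Seoul (1): add — endpoints in different components.
Hanoi–Paris (2): add — endpoints in different components.
Quito–Seoul (4): add — endpoints in different components.
Oslo–Paris (5): add — endpoints in different components.
Paris–Seoul (6): add — endpoints in different components.
Oslo–Sofia (7): add — endpoints in different components.
MST edge set: {Delhi–Seoul, Hanoi–Paris, Quito–Seoul, Oslo–Paris, Paris–Seoul, Oslo–Sofia}.
Of the listed edges, {Delhi–Seoul} are in the MST → 1.

1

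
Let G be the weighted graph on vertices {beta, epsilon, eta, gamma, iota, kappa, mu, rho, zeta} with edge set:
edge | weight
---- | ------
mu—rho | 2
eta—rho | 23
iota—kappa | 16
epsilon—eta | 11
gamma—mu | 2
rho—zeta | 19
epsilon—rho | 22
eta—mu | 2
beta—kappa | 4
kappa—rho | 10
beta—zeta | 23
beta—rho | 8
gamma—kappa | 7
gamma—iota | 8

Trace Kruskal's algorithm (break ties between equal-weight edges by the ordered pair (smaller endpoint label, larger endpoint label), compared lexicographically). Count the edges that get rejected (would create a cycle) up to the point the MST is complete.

Kruskal's algorithm — process edges by increasing weight (ties by edge label):
eta—mu (2): add — endpoints in different components.
gamma—mu (2): add — endpoints in different components.
mu—rho (2): add — endpoints in different components.
beta—kappa (4): add — endpoints in different components.
gamma—kappa (7): add — endpoints in different components.
beta—rho (8): skip — rho and beta already connected.
gamma—iota (8): add — endpoints in different components.
kappa—rho (10): skip — kappa and rho already connected.
epsilon—eta (11): add — endpoints in different components.
iota—kappa (16): skip — kappa and iota already connected.
rho—zeta (19): add — endpoints in different components.
Edges rejected before the tree was complete: 3.

3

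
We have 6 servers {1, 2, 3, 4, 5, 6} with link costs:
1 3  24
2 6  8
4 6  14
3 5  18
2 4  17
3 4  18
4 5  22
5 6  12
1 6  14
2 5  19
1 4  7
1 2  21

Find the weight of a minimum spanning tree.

59

Sort edges by weight, then run Kruskal:
1 4 (7): add. Components now {1,4} {2} {3} {5} {6}
2 6 (8): add. Components now {1,4} {2,6} {3} {5}
5 6 (12): add. Components now {1,4} {2,5,6} {3}
1 6 (14): add. Components now {1,2,4,5,6} {3}
4 6 (14): skip — 4 and 6 already connected.
2 4 (17): skip — 2 and 4 already connected.
3 4 (18): add. Components now {1,2,3,4,5,6}
MST edges: 1 4, 2 6, 5 6, 1 6, 3 4; total weight 7+8+12+14+18 = 59.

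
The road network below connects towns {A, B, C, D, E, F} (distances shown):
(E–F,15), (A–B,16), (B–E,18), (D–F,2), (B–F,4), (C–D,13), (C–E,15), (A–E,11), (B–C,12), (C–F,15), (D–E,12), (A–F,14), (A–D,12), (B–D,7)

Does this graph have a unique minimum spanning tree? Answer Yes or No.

Kruskal's algorithm — process edges by increasing weight (ties by edge label):
D–F (2): add. Components now {A} {B} {C} {D,F} {E}
B–F (4): add. Components now {A} {B,D,F} {C} {E}
B–D (7): skip — B and D already connected.
A–E (11): add. Components now {A,E} {B,D,F} {C}
A–D (12): add. Components now {A,B,D,E,F} {C}
B–C (12): add. Components now {A,B,C,D,E,F}
Non-tree edge D–E has weight 12, equal to the heaviest edge on its tree cycle — swapping gives another MST of the same weight. Not unique.

No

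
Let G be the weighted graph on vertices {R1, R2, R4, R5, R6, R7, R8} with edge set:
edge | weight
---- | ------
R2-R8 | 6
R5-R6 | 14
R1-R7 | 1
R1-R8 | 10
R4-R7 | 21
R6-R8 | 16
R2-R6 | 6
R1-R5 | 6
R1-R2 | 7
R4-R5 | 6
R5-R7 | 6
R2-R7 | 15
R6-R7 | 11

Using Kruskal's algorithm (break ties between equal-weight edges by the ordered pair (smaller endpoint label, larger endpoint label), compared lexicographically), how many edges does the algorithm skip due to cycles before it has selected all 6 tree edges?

Kruskal: consider edges lightest-first.
R1-R7 (1): add — endpoints in different components.
R1-R5 (6): add — endpoints in different components.
R2-R6 (6): add — endpoints in different components.
R2-R8 (6): add — endpoints in different components.
R4-R5 (6): add — endpoints in different components.
R5-R7 (6): skip — R7 and R5 already connected.
R1-R2 (7): add — endpoints in different components.
Edges rejected before the tree was complete: 1.

1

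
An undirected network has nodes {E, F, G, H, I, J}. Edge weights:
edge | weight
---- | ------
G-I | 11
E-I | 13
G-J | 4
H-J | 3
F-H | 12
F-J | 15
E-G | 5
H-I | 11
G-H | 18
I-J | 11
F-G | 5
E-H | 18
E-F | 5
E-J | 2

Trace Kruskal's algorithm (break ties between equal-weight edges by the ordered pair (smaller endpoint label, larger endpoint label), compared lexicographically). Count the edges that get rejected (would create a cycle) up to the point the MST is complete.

Kruskal: consider edges lightest-first.
E-J (2): add — endpoints in different components.
H-J (3): add — endpoints in different components.
G-J (4): add — endpoints in different components.
E-F (5): add — endpoints in different components.
E-G (5): skip — E and G already connected.
F-G (5): skip — F and G already connected.
G-I (11): add — endpoints in different components.
Edges rejected before the tree was complete: 2.

2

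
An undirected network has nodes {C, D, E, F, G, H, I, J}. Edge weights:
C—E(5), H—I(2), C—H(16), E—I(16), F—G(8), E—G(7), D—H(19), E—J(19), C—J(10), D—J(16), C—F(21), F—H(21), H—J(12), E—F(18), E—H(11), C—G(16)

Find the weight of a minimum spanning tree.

59

Kruskal: consider edges lightest-first.
H—I (2): add — endpoints in different components.
C—E (5): add — endpoints in different components.
E—G (7): add — endpoints in different components.
F—G (8): add — endpoints in different components.
C—J (10): add — endpoints in different components.
E—H (11): add — endpoints in different components.
H—J (12): skip — H and J already connected.
C—G (16): skip — C and G already connected.
C—H (16): skip — C and H already connected.
D—J (16): add — endpoints in different components.
MST edges: H—I, C—E, E—G, F—G, C—J, E—H, D—J; total weight 2+5+7+8+10+11+16 = 59.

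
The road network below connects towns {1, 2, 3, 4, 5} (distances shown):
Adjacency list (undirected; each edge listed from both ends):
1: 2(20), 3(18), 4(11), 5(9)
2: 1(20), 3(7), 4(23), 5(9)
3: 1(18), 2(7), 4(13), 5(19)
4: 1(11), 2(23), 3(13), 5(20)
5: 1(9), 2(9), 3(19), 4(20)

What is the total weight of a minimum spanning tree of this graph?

Kruskal: consider edges lightest-first.
2-3 (7): add. Components now {1} {2,3} {4} {5}
1-5 (9): add. Components now {1,5} {2,3} {4}
2-5 (9): add. Components now {1,2,3,5} {4}
1-4 (11): add. Components now {1,2,3,4,5}
MST edges: 2-3, 1-5, 2-5, 1-4; total weight 7+9+9+11 = 36.

36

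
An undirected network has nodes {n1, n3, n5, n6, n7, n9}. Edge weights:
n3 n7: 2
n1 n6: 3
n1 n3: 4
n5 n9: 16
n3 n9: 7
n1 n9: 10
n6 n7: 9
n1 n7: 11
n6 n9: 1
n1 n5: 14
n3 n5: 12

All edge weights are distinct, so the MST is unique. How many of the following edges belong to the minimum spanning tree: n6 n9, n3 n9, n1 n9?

Kruskal: consider edges lightest-first.
n6 n9 (1): add — endpoints in different components.
n3 n7 (2): add — endpoints in different components.
n1 n6 (3): add — endpoints in different components.
n1 n3 (4): add — endpoints in different components.
n3 n9 (7): skip — n9 and n3 already connected.
n6 n7 (9): skip — n6 and n7 already connected.
n1 n9 (10): skip — n9 and n1 already connected.
n1 n7 (11): skip — n1 and n7 already connected.
n3 n5 (12): add — endpoints in different components.
MST edge set: {n6 n9, n3 n7, n1 n6, n1 n3, n3 n5}.
Of the listed edges, {n6 n9} are in the MST → 1.

1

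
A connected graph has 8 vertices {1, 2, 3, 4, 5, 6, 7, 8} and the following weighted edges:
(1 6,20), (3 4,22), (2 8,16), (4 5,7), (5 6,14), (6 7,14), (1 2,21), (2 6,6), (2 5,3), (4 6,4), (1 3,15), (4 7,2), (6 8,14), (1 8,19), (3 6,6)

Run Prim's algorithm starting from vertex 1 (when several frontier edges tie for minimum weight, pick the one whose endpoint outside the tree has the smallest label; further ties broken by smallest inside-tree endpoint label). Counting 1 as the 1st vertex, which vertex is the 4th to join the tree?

Grow the tree from 1 using Prim:
Step 1: cheapest edge leaving the tree is 1 3 (15); add 3.
Step 2: cheapest edge leaving the tree is 3 6 (6); add 6.
Step 3: cheapest edge leaving the tree is 4 6 (4); add 4.
Step 4: cheapest edge leaving the tree is 4 7 (2); add 7.
Step 5: cheapest edge leaving the tree is 2 6 (6); add 2.
Step 6: cheapest edge leaving the tree is 2 5 (3); add 5.
Step 7: cheapest edge leaving the tree is 6 8 (14); add 8.
Vertex order: 1, 3, 6, 4, 7, 2, 5, 8. The 4th vertex is 4.

4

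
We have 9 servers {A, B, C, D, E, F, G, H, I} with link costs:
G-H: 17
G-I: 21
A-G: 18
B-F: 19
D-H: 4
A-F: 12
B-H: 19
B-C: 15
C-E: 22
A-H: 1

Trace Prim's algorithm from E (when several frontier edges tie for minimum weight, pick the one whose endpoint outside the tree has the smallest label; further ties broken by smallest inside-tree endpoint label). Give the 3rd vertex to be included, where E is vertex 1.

B

Prim, starting at E.
Step 1: cheapest edge leaving the tree is C-E (22); add C.
Step 2: cheapest edge leaving the tree is B-C (15); add B.
Step 3: cheapest edge leaving the tree is B-F (19); add F.
Step 4: cheapest edge leaving the tree is A-F (12); add A.
Step 5: cheapest edge leaving the tree is A-H (1); add H.
Step 6: cheapest edge leaving the tree is D-H (4); add D.
Step 7: cheapest edge leaving the tree is G-H (17); add G.
Step 8: cheapest edge leaving the tree is G-I (21); add I.
Vertex order: E, C, B, F, A, H, D, G, I. The 3rd vertex is B.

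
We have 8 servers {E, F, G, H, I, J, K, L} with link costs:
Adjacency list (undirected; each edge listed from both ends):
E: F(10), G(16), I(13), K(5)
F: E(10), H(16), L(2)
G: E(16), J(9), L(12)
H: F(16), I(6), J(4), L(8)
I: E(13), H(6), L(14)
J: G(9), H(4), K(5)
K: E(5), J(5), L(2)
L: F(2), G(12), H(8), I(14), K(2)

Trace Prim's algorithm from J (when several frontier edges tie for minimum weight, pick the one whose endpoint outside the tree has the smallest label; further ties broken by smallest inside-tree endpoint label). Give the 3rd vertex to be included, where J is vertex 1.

Prim, starting at J.
Step 1: frontier [H—J 4, J—K 5, G—J 9] → take H—J (4); add H.
Step 2: frontier [H—I 6, H—L 8, F—H 16, J—K 5, G—J 9] → take J—K (5); add K.
Step 3: frontier [H—I 6, H—L 8, F—H 16, G—J 9, K—L 2, E—K 5] → take K—L (2); add L.
Step 4: frontier [H—I 6, F—H 16, G—J 9, E—K 5, F—L 2, G—L 12, I—L 14] → take F—L (2); add F.
Step 5: frontier [E—F 10, H—I 6, G—J 9, E—K 5, G—L 12, I—L 14] → take E—K (5); add E.
Step 6: frontier [E—I 13, E—G 16, H—I 6, G—J 9, G—L 12, I—L 14] → take H—I (6); add I.
Step 7: frontier [E—G 16, G—J 9, G—L 12] → take G—J (9); add G.
Vertex order: J, H, K, L, F, E, I, G. The 3rd vertex is K.

K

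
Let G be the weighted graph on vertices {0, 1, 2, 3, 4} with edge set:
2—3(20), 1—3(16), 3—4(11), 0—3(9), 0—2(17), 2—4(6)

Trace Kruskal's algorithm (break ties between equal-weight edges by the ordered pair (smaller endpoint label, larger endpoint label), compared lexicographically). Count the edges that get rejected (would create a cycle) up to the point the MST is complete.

Kruskal's algorithm — process edges by increasing weight (ties by edge label):
2—4 (6): add. Components now {0} {1} {2,4} {3}
0—3 (9): add. Components now {0,3} {1} {2,4}
3—4 (11): add. Components now {0,2,3,4} {1}
1—3 (16): add. Components now {0,1,2,3,4}
Edges rejected before the tree was complete: 0.

0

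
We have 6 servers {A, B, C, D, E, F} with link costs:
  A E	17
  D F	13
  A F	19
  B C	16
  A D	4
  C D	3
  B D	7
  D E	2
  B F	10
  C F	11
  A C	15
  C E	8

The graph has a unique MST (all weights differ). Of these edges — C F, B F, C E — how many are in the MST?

1

Kruskal: consider edges lightest-first.
D E (2): add — endpoints in different components.
C D (3): add — endpoints in different components.
A D (4): add — endpoints in different components.
B D (7): add — endpoints in different components.
C E (8): skip — C and E already connected.
B F (10): add — endpoints in different components.
MST edge set: {D E, C D, A D, B D, B F}.
Of the listed edges, {B F} are in the MST → 1.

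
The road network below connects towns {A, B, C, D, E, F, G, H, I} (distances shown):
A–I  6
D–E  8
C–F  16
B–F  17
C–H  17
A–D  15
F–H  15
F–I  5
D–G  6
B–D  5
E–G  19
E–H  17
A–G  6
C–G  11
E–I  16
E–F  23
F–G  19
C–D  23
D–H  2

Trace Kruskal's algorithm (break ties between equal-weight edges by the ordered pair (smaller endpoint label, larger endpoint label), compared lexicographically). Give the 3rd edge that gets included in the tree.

Kruskal's algorithm — process edges by increasing weight (ties by edge label):
D–H (2): add — endpoints in different components.
B–D (5): add — endpoints in different components.
F–I (5): add — endpoints in different components.
A–G (6): add — endpoints in different components.
A–I (6): add — endpoints in different components.
D–G (6): add — endpoints in different components.
D–E (8): add — endpoints in different components.
C–G (11): add — endpoints in different components.
The 3rd edge added is F–I.

F-I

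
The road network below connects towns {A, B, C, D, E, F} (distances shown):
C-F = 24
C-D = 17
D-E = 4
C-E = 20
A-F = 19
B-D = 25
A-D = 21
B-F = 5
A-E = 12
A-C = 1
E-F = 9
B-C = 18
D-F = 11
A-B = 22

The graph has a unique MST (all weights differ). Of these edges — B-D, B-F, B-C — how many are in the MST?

1

Kruskal: consider edges lightest-first.
A-C (1): add — endpoints in different components.
D-E (4): add — endpoints in different components.
B-F (5): add — endpoints in different components.
E-F (9): add — endpoints in different components.
D-F (11): skip — D and F already connected.
A-E (12): add — endpoints in different components.
MST edge set: {A-C, D-E, B-F, E-F, A-E}.
Of the listed edges, {B-F} are in the MST → 1.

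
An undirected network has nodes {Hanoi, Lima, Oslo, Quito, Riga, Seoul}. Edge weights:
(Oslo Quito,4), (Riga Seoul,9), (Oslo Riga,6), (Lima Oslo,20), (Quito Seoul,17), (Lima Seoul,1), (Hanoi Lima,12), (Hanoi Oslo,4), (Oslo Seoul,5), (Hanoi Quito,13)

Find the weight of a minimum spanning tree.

20

Kruskal's algorithm — process edges by increasing weight (ties by edge label):
Lima Seoul (1): add. Components now {Oslo} {Riga} {Lima,Seoul} {Quito} {Hanoi}
Hanoi Oslo (4): add. Components now {Hanoi,Oslo} {Riga} {Lima,Seoul} {Quito}
Oslo Quito (4): add. Components now {Hanoi,Oslo,Quito} {Riga} {Lima,Seoul}
Oslo Seoul (5): add. Components now {Hanoi,Lima,Oslo,Quito,Seoul} {Riga}
Oslo Riga (6): add. Components now {Hanoi,Lima,Oslo,Quito,Riga,Seoul}
MST edges: Lima Seoul, Hanoi Oslo, Oslo Quito, Oslo Seoul, Oslo Riga; total weight 1+4+4+5+6 = 20.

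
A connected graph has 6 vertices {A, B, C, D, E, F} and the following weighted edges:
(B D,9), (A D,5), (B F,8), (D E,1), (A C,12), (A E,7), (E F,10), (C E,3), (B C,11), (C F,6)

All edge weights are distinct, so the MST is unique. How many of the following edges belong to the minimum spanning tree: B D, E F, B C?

0

Kruskal's algorithm — process edges by increasing weight (ties by edge label):
D E (1): add — endpoints in different components.
C E (3): add — endpoints in different components.
A D (5): add — endpoints in different components.
C F (6): add — endpoints in different components.
A E (7): skip — A and E already connected.
B F (8): add — endpoints in different components.
MST edge set: {D E, C E, A D, C F, B F}.
Of the listed edges, {} are in the MST → 0.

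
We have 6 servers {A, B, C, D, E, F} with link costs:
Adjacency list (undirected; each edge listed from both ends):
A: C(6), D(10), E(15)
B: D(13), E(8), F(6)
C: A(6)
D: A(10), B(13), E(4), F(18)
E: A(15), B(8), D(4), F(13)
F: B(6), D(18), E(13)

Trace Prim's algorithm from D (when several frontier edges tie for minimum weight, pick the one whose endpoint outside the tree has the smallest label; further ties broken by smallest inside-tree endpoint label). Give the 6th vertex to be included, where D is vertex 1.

C

Prim, starting at D.
Step 1: cheapest edge leaving the tree is D E (4); add E.
Step 2: cheapest edge leaving the tree is B E (8); add B.
Step 3: cheapest edge leaving the tree is B F (6); add F.
Step 4: cheapest edge leaving the tree is A D (10); add A.
Step 5: cheapest edge leaving the tree is A C (6); add C.
Vertex order: D, E, B, F, A, C. The 6th vertex is C.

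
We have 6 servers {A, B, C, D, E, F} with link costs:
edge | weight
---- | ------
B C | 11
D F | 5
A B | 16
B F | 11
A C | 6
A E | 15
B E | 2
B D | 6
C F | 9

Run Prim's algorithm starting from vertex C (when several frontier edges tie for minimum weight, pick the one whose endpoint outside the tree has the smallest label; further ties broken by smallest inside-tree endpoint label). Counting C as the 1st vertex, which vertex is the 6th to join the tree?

E

Grow the tree from C using Prim:
Step 1: frontier [A C 6, C F 9, B C 11] → take A C (6); add A.
Step 2: frontier [A E 15, A B 16, C F 9, B C 11] → take C F (9); add F.
Step 3: frontier [A E 15, A B 16, B C 11, D F 5, B F 11] → take D F (5); add D.
Step 4: frontier [A E 15, A B 16, B C 11, B D 6, B F 11] → take B D (6); add B.
Step 5: frontier [A E 15, B E 2] → take B E (2); add E.
Vertex order: C, A, F, D, B, E. The 6th vertex is E.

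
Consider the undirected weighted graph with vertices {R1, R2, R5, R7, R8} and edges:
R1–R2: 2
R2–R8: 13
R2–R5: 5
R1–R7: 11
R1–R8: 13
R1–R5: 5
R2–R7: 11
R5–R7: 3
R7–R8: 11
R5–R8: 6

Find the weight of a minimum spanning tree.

Grow the tree from R1 using Prim:
Step 1: cheapest edge leaving the tree is R1–R2 (2); add R2.
Step 2: cheapest edge leaving the tree is R1–R5 (5); add R5.
Step 3: cheapest edge leaving the tree is R5–R7 (3); add R7.
Step 4: cheapest edge leaving the tree is R5–R8 (6); add R8.
MST edges: R1–R2, R1–R5, R5–R7, R5–R8; total weight 2+5+3+6 = 16.

16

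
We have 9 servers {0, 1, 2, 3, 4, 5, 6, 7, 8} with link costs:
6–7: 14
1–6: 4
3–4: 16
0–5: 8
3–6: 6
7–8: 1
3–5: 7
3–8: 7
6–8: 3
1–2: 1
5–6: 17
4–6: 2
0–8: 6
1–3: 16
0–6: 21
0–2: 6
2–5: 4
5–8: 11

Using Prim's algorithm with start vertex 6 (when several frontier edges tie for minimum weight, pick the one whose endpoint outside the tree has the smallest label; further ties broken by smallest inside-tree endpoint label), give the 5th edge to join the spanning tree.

1-2

Grow the tree from 6 using Prim:
Step 1: cheapest edge leaving the tree is 4–6 (2); add 4.
Step 2: cheapest edge leaving the tree is 6–8 (3); add 8.
Step 3: cheapest edge leaving the tree is 7–8 (1); add 7.
Step 4: cheapest edge leaving the tree is 1–6 (4); add 1.
Step 5: cheapest edge leaving the tree is 1–2 (1); add 2.
Step 6: cheapest edge leaving the tree is 2–5 (4); add 5.
Step 7: cheapest edge leaving the tree is 0–2 (6); add 0.
Step 8: cheapest edge leaving the tree is 3–6 (6); add 3.
The 5th edge added is 1–2.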